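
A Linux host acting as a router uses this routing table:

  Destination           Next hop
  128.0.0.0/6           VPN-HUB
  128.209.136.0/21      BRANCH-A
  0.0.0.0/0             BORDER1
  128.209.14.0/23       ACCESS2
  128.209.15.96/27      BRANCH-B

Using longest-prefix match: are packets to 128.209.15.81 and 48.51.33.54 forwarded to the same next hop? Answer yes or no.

128.209.15.81: longest match 128.209.14.0/23 -> ACCESS2
48.51.33.54: longest match 0.0.0.0/0 -> BORDER1

no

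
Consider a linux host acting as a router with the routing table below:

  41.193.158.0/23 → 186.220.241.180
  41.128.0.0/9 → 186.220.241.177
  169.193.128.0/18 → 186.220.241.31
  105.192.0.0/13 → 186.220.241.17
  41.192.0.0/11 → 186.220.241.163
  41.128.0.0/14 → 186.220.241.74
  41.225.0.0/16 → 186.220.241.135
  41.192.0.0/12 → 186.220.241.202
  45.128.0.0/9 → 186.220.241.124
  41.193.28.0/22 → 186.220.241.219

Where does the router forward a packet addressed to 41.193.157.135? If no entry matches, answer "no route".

186.220.241.202

Routes whose prefix contains 41.193.157.135:
  41.128.0.0/9 (41.128.0.0 - 41.255.255.255) -> 186.220.241.177
  41.192.0.0/11 (41.192.0.0 - 41.223.255.255) -> 186.220.241.163
  41.192.0.0/12 (41.192.0.0 - 41.207.255.255) -> 186.220.241.202
More-specific entries that do NOT match:
  41.193.158.0/23 (41.193.158.0 - 41.193.159.255) does not contain 41.193.157.135
  41.193.28.0/22 (41.193.28.0 - 41.193.31.255) does not contain 41.193.157.135
  169.193.128.0/18 (169.193.128.0 - 169.193.191.255) does not contain 41.193.157.135
  41.225.0.0/16 (41.225.0.0 - 41.225.255.255) does not contain 41.193.157.135
  41.128.0.0/14 (41.128.0.0 - 41.131.255.255) does not contain 41.193.157.135
  105.192.0.0/13 (105.192.0.0 - 105.199.255.255) does not contain 41.193.157.135
Longest matching prefix is /12 -> next hop 186.220.241.202.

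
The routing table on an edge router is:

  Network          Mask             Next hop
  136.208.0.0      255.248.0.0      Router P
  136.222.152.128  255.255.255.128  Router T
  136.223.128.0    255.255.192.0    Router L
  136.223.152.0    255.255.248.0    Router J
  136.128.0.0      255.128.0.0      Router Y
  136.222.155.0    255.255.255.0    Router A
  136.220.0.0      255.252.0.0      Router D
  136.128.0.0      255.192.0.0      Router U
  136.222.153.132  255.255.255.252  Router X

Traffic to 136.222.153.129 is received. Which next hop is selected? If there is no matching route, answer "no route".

Routes whose prefix contains 136.222.153.129:
  136.128.0.0/9 (136.128.0.0 - 136.255.255.255) -> Router Y
  136.220.0.0/14 (136.220.0.0 - 136.223.255.255) -> Router D
More-specific entries that do NOT match:
  136.222.153.132/30 (136.222.153.132 - 136.222.153.135) does not contain 136.222.153.129
  136.222.152.128/25 (136.222.152.128 - 136.222.152.255) does not contain 136.222.153.129
  136.222.155.0/24 (136.222.155.0 - 136.222.155.255) does not contain 136.222.153.129
  136.223.152.0/21 (136.223.152.0 - 136.223.159.255) does not contain 136.222.153.129
  136.223.128.0/18 (136.223.128.0 - 136.223.191.255) does not contain 136.222.153.129
Longest matching prefix is /14 -> next hop Router D.

Router D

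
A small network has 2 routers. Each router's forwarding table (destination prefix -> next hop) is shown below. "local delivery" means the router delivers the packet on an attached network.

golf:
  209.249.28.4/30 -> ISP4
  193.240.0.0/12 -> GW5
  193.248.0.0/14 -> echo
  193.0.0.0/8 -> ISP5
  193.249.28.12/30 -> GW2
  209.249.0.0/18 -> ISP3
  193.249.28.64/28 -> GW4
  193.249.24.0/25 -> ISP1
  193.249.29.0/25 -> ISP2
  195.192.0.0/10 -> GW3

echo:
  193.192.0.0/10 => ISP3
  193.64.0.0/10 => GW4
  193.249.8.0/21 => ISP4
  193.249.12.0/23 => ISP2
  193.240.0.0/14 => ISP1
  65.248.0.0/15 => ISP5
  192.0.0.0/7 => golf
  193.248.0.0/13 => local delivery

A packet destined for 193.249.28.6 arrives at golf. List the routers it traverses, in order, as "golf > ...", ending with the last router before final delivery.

At golf: longest match for 193.249.28.6 is 193.248.0.0/14 -> echo
At echo: longest match for 193.249.28.6 is 193.248.0.0/13 -> local delivery

golf > echo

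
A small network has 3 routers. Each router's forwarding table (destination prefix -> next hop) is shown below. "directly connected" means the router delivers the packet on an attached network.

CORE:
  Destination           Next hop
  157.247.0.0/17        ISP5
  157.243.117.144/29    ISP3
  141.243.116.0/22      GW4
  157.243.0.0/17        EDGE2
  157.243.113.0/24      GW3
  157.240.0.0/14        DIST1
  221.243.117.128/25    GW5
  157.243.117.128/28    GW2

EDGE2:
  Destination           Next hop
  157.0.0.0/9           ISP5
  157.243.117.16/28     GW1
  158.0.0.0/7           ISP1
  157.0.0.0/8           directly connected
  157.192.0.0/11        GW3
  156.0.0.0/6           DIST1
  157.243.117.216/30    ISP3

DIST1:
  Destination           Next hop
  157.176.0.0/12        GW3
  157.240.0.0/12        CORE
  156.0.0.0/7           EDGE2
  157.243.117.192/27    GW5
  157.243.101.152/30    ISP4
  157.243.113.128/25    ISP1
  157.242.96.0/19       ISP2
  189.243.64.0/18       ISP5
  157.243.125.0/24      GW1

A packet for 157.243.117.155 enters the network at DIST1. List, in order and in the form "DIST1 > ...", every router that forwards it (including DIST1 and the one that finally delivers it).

DIST1 > CORE > EDGE2

At DIST1: longest match for 157.243.117.155 is 157.240.0.0/12 -> CORE
At CORE: longest match for 157.243.117.155 is 157.243.0.0/17 -> EDGE2
At EDGE2: longest match for 157.243.117.155 is 157.0.0.0/8 -> directly connected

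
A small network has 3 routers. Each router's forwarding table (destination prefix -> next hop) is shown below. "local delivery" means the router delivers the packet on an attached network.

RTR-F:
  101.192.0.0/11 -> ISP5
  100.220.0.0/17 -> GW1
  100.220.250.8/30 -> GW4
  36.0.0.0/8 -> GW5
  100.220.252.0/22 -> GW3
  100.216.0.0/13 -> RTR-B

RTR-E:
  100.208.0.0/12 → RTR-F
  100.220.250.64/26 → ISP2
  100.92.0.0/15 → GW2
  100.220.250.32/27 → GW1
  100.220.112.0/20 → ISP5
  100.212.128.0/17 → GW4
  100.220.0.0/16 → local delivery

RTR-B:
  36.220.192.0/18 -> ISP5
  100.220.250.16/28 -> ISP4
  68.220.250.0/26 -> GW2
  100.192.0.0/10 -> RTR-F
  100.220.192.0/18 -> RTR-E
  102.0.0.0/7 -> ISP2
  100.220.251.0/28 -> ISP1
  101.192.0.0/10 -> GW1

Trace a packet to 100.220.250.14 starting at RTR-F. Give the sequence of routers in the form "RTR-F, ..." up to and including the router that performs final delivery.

RTR-F, RTR-B, RTR-E

At RTR-F: longest match for 100.220.250.14 is 100.216.0.0/13 -> RTR-B
At RTR-B: longest match for 100.220.250.14 is 100.220.192.0/18 -> RTR-E
At RTR-E: longest match for 100.220.250.14 is 100.220.0.0/16 -> local delivery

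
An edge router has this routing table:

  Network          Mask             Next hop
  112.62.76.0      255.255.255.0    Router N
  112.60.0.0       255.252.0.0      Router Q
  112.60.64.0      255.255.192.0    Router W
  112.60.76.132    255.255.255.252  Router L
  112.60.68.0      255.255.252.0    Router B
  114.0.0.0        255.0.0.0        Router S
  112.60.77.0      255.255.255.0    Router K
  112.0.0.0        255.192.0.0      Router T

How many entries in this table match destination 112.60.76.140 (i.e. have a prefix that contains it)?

Prefixes containing 112.60.76.140:
  112.0.0.0/10 (112.0.0.0 - 112.63.255.255)
  112.60.0.0/14 (112.60.0.0 - 112.63.255.255)
  112.60.64.0/18 (112.60.64.0 - 112.60.127.255)
Total matching entries: 3.

3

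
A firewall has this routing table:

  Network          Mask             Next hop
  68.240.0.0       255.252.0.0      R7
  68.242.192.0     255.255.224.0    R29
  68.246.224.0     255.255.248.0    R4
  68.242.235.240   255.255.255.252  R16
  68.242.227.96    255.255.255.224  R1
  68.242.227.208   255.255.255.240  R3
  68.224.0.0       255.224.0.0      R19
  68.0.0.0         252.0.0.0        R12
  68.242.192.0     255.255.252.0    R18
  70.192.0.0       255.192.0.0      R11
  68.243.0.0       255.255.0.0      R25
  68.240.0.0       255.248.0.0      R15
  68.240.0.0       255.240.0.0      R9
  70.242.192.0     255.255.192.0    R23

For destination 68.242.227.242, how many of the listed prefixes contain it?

Prefixes containing 68.242.227.242:
  68.0.0.0/6 (68.0.0.0 - 71.255.255.255)
  68.224.0.0/11 (68.224.0.0 - 68.255.255.255)
  68.240.0.0/12 (68.240.0.0 - 68.255.255.255)
  68.240.0.0/13 (68.240.0.0 - 68.247.255.255)
  68.240.0.0/14 (68.240.0.0 - 68.243.255.255)
Total matching entries: 5.

5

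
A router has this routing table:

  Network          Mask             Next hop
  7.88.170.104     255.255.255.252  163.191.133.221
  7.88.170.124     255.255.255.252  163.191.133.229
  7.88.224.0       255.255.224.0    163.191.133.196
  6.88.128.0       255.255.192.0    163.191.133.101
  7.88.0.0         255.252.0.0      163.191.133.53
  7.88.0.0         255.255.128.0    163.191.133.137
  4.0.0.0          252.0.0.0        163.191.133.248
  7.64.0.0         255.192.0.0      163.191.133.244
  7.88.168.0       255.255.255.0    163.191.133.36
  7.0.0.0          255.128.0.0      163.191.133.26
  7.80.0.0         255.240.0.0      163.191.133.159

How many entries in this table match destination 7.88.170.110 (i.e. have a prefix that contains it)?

Prefixes containing 7.88.170.110:
  4.0.0.0/6 (4.0.0.0 - 7.255.255.255)
  7.0.0.0/9 (7.0.0.0 - 7.127.255.255)
  7.64.0.0/10 (7.64.0.0 - 7.127.255.255)
  7.80.0.0/12 (7.80.0.0 - 7.95.255.255)
  7.88.0.0/14 (7.88.0.0 - 7.91.255.255)
Total matching entries: 5.

5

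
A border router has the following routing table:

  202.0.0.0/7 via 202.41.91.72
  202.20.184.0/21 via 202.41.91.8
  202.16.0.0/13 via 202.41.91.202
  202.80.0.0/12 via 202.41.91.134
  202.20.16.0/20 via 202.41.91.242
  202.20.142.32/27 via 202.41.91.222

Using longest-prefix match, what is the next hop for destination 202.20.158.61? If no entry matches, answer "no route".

Routes whose prefix contains 202.20.158.61:
  202.0.0.0/7 (202.0.0.0 - 203.255.255.255) -> 202.41.91.72
  202.16.0.0/13 (202.16.0.0 - 202.23.255.255) -> 202.41.91.202
More-specific entries that do NOT match:
  202.20.142.32/27 (202.20.142.32 - 202.20.142.63) does not contain 202.20.158.61
  202.20.184.0/21 (202.20.184.0 - 202.20.191.255) does not contain 202.20.158.61
  202.20.16.0/20 (202.20.16.0 - 202.20.31.255) does not contain 202.20.158.61
Longest matching prefix is /13 -> next hop 202.41.91.202.

202.41.91.202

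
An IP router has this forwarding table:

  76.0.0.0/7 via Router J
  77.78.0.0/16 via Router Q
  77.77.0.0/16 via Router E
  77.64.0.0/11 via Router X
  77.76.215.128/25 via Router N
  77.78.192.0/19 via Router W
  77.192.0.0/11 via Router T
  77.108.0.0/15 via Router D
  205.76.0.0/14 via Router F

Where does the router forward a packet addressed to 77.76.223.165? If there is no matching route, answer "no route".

Router X

Routes whose prefix contains 77.76.223.165:
  76.0.0.0/7 (76.0.0.0 - 77.255.255.255) -> Router J
  77.64.0.0/11 (77.64.0.0 - 77.95.255.255) -> Router X
More-specific entries that do NOT match:
  77.76.215.128/25 (77.76.215.128 - 77.76.215.255) does not contain 77.76.223.165
  77.78.192.0/19 (77.78.192.0 - 77.78.223.255) does not contain 77.76.223.165
  77.78.0.0/16 (77.78.0.0 - 77.78.255.255) does not contain 77.76.223.165
  77.77.0.0/16 (77.77.0.0 - 77.77.255.255) does not contain 77.76.223.165
  77.108.0.0/15 (77.108.0.0 - 77.109.255.255) does not contain 77.76.223.165
  205.76.0.0/14 (205.76.0.0 - 205.79.255.255) does not contain 77.76.223.165
Longest matching prefix is /11 -> next hop Router X.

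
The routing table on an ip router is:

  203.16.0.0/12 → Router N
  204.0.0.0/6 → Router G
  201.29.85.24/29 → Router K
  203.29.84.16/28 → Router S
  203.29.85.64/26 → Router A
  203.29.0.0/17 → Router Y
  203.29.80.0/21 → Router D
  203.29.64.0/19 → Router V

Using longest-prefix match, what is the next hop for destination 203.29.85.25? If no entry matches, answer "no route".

Routes whose prefix contains 203.29.85.25:
  203.16.0.0/12 (203.16.0.0 - 203.31.255.255) -> Router N
  203.29.0.0/17 (203.29.0.0 - 203.29.127.255) -> Router Y
  203.29.64.0/19 (203.29.64.0 - 203.29.95.255) -> Router V
  203.29.80.0/21 (203.29.80.0 - 203.29.87.255) -> Router D
More-specific entries that do NOT match:
  201.29.85.24/29 (201.29.85.24 - 201.29.85.31) does not contain 203.29.85.25
  203.29.84.16/28 (203.29.84.16 - 203.29.84.31) does not contain 203.29.85.25
  203.29.85.64/26 (203.29.85.64 - 203.29.85.127) does not contain 203.29.85.25
Longest matching prefix is /21 -> next hop Router D.

Router D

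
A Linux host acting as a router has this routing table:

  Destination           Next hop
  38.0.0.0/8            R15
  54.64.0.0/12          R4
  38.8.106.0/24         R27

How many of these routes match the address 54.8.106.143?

0

No listed prefix contains 54.8.106.143.
Total matching entries: 0.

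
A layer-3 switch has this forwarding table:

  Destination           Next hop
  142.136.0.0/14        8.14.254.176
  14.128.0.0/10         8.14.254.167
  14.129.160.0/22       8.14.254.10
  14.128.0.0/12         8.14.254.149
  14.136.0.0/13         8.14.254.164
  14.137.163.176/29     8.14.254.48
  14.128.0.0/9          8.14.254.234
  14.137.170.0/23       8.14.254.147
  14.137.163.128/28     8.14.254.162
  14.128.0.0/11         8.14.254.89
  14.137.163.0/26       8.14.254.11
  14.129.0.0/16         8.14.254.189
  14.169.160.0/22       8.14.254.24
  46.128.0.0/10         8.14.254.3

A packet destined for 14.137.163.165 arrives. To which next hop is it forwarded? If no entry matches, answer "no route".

8.14.254.164

Routes whose prefix contains 14.137.163.165:
  14.128.0.0/9 (14.128.0.0 - 14.255.255.255) -> 8.14.254.234
  14.128.0.0/10 (14.128.0.0 - 14.191.255.255) -> 8.14.254.167
  14.128.0.0/11 (14.128.0.0 - 14.159.255.255) -> 8.14.254.89
  14.128.0.0/12 (14.128.0.0 - 14.143.255.255) -> 8.14.254.149
  14.136.0.0/13 (14.136.0.0 - 14.143.255.255) -> 8.14.254.164
More-specific entries that do NOT match:
  14.137.163.176/29 (14.137.163.176 - 14.137.163.183) does not contain 14.137.163.165
  14.137.163.128/28 (14.137.163.128 - 14.137.163.143) does not contain 14.137.163.165
  14.137.163.0/26 (14.137.163.0 - 14.137.163.63) does not contain 14.137.163.165
  14.137.170.0/23 (14.137.170.0 - 14.137.171.255) does not contain 14.137.163.165
  14.129.160.0/22 (14.129.160.0 - 14.129.163.255) does not contain 14.137.163.165
  14.169.160.0/22 (14.169.160.0 - 14.169.163.255) does not contain 14.137.163.165
  14.129.0.0/16 (14.129.0.0 - 14.129.255.255) does not contain 14.137.163.165
  142.136.0.0/14 (142.136.0.0 - 142.139.255.255) does not contain 14.137.163.165
Longest matching prefix is /13 -> next hop 8.14.254.164.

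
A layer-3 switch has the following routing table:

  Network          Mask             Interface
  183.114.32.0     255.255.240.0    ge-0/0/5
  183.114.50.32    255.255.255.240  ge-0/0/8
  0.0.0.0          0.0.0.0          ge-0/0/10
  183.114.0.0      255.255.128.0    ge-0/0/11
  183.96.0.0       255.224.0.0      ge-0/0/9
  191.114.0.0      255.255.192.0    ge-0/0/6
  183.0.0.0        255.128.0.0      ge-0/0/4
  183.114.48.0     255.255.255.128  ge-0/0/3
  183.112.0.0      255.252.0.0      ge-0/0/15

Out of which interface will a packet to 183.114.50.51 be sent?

Routes whose prefix contains 183.114.50.51:
  0.0.0.0/0 (default, matches everything) -> ge-0/0/10
  183.0.0.0/9 (183.0.0.0 - 183.127.255.255) -> ge-0/0/4
  183.96.0.0/11 (183.96.0.0 - 183.127.255.255) -> ge-0/0/9
  183.112.0.0/14 (183.112.0.0 - 183.115.255.255) -> ge-0/0/15
  183.114.0.0/17 (183.114.0.0 - 183.114.127.255) -> ge-0/0/11
More-specific entries that do NOT match:
  183.114.50.32/28 (183.114.50.32 - 183.114.50.47) does not contain 183.114.50.51
  183.114.48.0/25 (183.114.48.0 - 183.114.48.127) does not contain 183.114.50.51
  183.114.32.0/20 (183.114.32.0 - 183.114.47.255) does not contain 183.114.50.51
  191.114.0.0/18 (191.114.0.0 - 191.114.63.255) does not contain 183.114.50.51
Longest matching prefix is /17 -> interface ge-0/0/11.

ge-0/0/11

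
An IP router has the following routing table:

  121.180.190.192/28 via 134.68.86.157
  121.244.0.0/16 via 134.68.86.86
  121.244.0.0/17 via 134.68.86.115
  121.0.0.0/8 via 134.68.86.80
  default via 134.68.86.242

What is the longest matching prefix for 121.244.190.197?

Entries matching 121.244.190.197:
  0.0.0.0/0 (default, matches everything)
  121.0.0.0/8 (121.0.0.0 - 121.255.255.255)
  121.244.0.0/16 (121.244.0.0 - 121.244.255.255)
Most specific is 121.244.0.0/16.

121.244.0.0/16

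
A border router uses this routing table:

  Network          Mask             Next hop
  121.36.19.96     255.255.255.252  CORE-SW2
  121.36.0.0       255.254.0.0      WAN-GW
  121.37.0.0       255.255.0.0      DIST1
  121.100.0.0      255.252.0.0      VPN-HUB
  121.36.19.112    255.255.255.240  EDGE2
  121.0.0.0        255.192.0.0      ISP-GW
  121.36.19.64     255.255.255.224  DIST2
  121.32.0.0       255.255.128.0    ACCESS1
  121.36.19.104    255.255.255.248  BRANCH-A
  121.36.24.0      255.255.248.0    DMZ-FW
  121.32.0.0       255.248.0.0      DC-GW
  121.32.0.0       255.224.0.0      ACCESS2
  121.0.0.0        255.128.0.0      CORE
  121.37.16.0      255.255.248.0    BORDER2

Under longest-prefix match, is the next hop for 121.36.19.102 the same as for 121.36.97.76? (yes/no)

121.36.19.102: longest match 121.36.0.0/15 -> WAN-GW
121.36.97.76: longest match 121.36.0.0/15 -> WAN-GW

yes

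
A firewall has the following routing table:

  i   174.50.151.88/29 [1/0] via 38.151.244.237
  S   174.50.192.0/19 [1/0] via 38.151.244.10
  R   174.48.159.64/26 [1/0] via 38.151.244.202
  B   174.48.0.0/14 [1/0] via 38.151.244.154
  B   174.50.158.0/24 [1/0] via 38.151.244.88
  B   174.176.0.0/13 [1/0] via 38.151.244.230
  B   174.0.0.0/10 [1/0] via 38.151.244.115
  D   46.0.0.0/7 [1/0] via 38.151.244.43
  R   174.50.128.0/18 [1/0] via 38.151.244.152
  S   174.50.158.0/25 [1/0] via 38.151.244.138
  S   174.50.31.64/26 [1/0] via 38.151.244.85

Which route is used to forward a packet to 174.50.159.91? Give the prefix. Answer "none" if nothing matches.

174.50.128.0/18

Entries matching 174.50.159.91:
  174.0.0.0/10 (174.0.0.0 - 174.63.255.255)
  174.48.0.0/14 (174.48.0.0 - 174.51.255.255)
  174.50.128.0/18 (174.50.128.0 - 174.50.191.255)
Most specific is 174.50.128.0/18.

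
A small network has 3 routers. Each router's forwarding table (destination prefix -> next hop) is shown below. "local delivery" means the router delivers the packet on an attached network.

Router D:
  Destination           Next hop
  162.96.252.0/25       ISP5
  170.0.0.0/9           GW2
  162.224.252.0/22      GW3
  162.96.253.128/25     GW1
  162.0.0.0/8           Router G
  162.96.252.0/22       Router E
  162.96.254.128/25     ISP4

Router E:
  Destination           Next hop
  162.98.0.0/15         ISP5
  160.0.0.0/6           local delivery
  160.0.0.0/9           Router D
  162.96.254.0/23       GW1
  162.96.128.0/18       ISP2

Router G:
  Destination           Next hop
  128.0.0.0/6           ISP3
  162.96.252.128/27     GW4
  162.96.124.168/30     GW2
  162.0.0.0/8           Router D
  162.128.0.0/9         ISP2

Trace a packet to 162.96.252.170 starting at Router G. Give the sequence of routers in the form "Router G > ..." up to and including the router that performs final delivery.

Router G > Router D > Router E

At Router G: longest match for 162.96.252.170 is 162.0.0.0/8 -> Router D
At Router D: longest match for 162.96.252.170 is 162.96.252.0/22 -> Router E
At Router E: longest match for 162.96.252.170 is 160.0.0.0/6 -> local delivery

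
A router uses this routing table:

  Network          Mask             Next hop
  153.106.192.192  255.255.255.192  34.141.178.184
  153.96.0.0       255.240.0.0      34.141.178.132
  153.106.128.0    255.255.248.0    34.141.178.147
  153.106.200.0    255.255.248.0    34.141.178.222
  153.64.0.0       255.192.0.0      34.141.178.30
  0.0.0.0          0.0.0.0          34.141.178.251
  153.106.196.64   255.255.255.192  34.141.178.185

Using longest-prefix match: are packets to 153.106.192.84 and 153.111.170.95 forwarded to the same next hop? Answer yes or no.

153.106.192.84: longest match 153.96.0.0/12 -> 34.141.178.132
153.111.170.95: longest match 153.96.0.0/12 -> 34.141.178.132

yes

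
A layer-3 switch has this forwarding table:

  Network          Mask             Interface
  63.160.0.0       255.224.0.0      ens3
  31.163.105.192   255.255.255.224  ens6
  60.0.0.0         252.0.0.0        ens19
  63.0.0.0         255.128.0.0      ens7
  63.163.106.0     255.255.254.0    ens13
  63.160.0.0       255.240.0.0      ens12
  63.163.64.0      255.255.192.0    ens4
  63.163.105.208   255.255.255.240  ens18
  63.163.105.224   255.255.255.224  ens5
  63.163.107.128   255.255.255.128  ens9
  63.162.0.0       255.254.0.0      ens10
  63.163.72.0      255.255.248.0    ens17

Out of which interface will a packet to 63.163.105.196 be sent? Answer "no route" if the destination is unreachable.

Routes whose prefix contains 63.163.105.196:
  60.0.0.0/6 (60.0.0.0 - 63.255.255.255) -> ens19
  63.160.0.0/11 (63.160.0.0 - 63.191.255.255) -> ens3
  63.160.0.0/12 (63.160.0.0 - 63.175.255.255) -> ens12
  63.162.0.0/15 (63.162.0.0 - 63.163.255.255) -> ens10
  63.163.64.0/18 (63.163.64.0 - 63.163.127.255) -> ens4
More-specific entries that do NOT match:
  63.163.105.208/28 (63.163.105.208 - 63.163.105.223) does not contain 63.163.105.196
  31.163.105.192/27 (31.163.105.192 - 31.163.105.223) does not contain 63.163.105.196
  63.163.105.224/27 (63.163.105.224 - 63.163.105.255) does not contain 63.163.105.196
  63.163.107.128/25 (63.163.107.128 - 63.163.107.255) does not contain 63.163.105.196
  63.163.106.0/23 (63.163.106.0 - 63.163.107.255) does not contain 63.163.105.196
  63.163.72.0/21 (63.163.72.0 - 63.163.79.255) does not contain 63.163.105.196
Longest matching prefix is /18 -> interface ens4.

ens4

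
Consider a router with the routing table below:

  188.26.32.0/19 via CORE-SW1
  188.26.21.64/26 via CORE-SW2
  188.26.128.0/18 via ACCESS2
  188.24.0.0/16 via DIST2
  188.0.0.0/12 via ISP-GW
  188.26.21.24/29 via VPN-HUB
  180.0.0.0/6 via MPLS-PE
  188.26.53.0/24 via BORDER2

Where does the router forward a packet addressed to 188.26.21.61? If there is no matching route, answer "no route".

No entry's prefix contains 188.26.21.61; there is no default route.

no route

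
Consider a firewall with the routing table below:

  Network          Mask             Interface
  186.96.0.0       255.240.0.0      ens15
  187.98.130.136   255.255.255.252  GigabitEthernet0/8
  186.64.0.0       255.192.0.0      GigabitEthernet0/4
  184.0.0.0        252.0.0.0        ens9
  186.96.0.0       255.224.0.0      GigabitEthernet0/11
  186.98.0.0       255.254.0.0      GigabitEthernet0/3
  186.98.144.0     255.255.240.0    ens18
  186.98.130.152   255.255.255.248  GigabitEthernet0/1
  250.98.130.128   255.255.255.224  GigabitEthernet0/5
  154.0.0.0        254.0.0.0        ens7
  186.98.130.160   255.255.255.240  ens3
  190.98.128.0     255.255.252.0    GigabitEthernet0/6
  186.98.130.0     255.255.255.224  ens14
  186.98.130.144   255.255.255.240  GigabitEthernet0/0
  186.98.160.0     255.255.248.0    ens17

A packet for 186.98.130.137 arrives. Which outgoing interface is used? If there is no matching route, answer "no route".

Routes whose prefix contains 186.98.130.137:
  184.0.0.0/6 (184.0.0.0 - 187.255.255.255) -> ens9
  186.64.0.0/10 (186.64.0.0 - 186.127.255.255) -> GigabitEthernet0/4
  186.96.0.0/11 (186.96.0.0 - 186.127.255.255) -> GigabitEthernet0/11
  186.96.0.0/12 (186.96.0.0 - 186.111.255.255) -> ens15
  186.98.0.0/15 (186.98.0.0 - 186.99.255.255) -> GigabitEthernet0/3
More-specific entries that do NOT match:
  187.98.130.136/30 (187.98.130.136 - 187.98.130.139) does not contain 186.98.130.137
  186.98.130.152/29 (186.98.130.152 - 186.98.130.159) does not contain 186.98.130.137
  186.98.130.160/28 (186.98.130.160 - 186.98.130.175) does not contain 186.98.130.137
  186.98.130.144/28 (186.98.130.144 - 186.98.130.159) does not contain 186.98.130.137
  250.98.130.128/27 (250.98.130.128 - 250.98.130.159) does not contain 186.98.130.137
  186.98.130.0/27 (186.98.130.0 - 186.98.130.31) does not contain 186.98.130.137
  190.98.128.0/22 (190.98.128.0 - 190.98.131.255) does not contain 186.98.130.137
  186.98.160.0/21 (186.98.160.0 - 186.98.167.255) does not contain 186.98.130.137
  186.98.144.0/20 (186.98.144.0 - 186.98.159.255) does not contain 186.98.130.137
Longest matching prefix is /15 -> interface GigabitEthernet0/3.

GigabitEthernet0/3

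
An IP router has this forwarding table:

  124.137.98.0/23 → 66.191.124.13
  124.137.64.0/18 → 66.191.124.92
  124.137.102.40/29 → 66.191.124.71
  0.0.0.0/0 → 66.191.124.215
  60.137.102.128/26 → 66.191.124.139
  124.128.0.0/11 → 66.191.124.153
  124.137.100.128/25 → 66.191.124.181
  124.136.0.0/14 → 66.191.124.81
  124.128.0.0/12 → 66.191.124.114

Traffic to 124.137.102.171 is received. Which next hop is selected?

Routes whose prefix contains 124.137.102.171:
  0.0.0.0/0 (default, matches everything) -> 66.191.124.215
  124.128.0.0/11 (124.128.0.0 - 124.159.255.255) -> 66.191.124.153
  124.128.0.0/12 (124.128.0.0 - 124.143.255.255) -> 66.191.124.114
  124.136.0.0/14 (124.136.0.0 - 124.139.255.255) -> 66.191.124.81
  124.137.64.0/18 (124.137.64.0 - 124.137.127.255) -> 66.191.124.92
More-specific entries that do NOT match:
  124.137.102.40/29 (124.137.102.40 - 124.137.102.47) does not contain 124.137.102.171
  60.137.102.128/26 (60.137.102.128 - 60.137.102.191) does not contain 124.137.102.171
  124.137.100.128/25 (124.137.100.128 - 124.137.100.255) does not contain 124.137.102.171
  124.137.98.0/23 (124.137.98.0 - 124.137.99.255) does not contain 124.137.102.171
Longest matching prefix is /18 -> next hop 66.191.124.92.

66.191.124.92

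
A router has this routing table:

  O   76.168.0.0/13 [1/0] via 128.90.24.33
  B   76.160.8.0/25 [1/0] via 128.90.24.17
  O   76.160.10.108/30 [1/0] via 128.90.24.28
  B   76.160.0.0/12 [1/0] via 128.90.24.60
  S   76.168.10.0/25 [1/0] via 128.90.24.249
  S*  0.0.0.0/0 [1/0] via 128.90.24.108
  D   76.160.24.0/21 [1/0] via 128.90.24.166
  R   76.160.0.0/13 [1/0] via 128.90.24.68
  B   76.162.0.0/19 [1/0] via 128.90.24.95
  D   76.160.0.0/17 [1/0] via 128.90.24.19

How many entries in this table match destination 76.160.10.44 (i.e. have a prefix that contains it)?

Prefixes containing 76.160.10.44:
  0.0.0.0/0 (default, matches everything)
  76.160.0.0/12 (76.160.0.0 - 76.175.255.255)
  76.160.0.0/13 (76.160.0.0 - 76.167.255.255)
  76.160.0.0/17 (76.160.0.0 - 76.160.127.255)
Total matching entries: 4.

4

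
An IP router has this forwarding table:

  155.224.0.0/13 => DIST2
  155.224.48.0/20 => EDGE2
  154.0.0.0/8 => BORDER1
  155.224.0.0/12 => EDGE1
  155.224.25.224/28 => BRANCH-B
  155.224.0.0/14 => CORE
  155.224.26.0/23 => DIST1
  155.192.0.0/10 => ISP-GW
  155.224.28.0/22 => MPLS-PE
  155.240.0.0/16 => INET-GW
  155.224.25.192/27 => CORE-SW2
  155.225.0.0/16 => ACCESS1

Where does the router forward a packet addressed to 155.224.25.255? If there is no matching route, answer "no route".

Routes whose prefix contains 155.224.25.255:
  155.192.0.0/10 (155.192.0.0 - 155.255.255.255) -> ISP-GW
  155.224.0.0/12 (155.224.0.0 - 155.239.255.255) -> EDGE1
  155.224.0.0/13 (155.224.0.0 - 155.231.255.255) -> DIST2
  155.224.0.0/14 (155.224.0.0 - 155.227.255.255) -> CORE
More-specific entries that do NOT match:
  155.224.25.224/28 (155.224.25.224 - 155.224.25.239) does not contain 155.224.25.255
  155.224.25.192/27 (155.224.25.192 - 155.224.25.223) does not contain 155.224.25.255
  155.224.26.0/23 (155.224.26.0 - 155.224.27.255) does not contain 155.224.25.255
  155.224.28.0/22 (155.224.28.0 - 155.224.31.255) does not contain 155.224.25.255
  155.224.48.0/20 (155.224.48.0 - 155.224.63.255) does not contain 155.224.25.255
  155.240.0.0/16 (155.240.0.0 - 155.240.255.255) does not contain 155.224.25.255
  155.225.0.0/16 (155.225.0.0 - 155.225.255.255) does not contain 155.224.25.255
Longest matching prefix is /14 -> next hop CORE.

CORE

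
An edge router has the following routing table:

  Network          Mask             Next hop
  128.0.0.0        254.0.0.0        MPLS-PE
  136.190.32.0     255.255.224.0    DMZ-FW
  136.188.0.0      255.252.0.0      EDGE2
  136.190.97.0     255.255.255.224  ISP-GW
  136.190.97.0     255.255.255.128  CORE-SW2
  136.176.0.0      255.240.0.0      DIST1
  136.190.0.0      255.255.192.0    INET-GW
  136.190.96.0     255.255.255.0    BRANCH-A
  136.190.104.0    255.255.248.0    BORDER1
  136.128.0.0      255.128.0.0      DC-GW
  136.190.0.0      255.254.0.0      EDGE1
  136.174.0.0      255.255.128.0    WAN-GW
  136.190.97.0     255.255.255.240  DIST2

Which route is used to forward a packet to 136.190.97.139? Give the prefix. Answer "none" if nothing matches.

Entries matching 136.190.97.139:
  136.128.0.0/9 (136.128.0.0 - 136.255.255.255)
  136.176.0.0/12 (136.176.0.0 - 136.191.255.255)
  136.188.0.0/14 (136.188.0.0 - 136.191.255.255)
  136.190.0.0/15 (136.190.0.0 - 136.191.255.255)
Most specific is 136.190.0.0/15.

136.190.0.0/15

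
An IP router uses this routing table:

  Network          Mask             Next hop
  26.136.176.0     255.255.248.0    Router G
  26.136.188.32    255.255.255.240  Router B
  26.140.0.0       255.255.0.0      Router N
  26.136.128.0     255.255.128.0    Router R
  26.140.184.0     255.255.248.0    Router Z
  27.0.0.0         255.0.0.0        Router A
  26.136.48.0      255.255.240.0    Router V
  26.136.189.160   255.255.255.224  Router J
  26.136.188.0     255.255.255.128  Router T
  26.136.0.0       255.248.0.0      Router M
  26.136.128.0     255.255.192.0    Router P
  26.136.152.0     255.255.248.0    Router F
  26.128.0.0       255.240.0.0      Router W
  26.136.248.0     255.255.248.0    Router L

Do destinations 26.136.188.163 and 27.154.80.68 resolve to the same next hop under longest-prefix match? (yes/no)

26.136.188.163: longest match 26.136.128.0/18 -> Router P
27.154.80.68: longest match 27.0.0.0/8 -> Router A

no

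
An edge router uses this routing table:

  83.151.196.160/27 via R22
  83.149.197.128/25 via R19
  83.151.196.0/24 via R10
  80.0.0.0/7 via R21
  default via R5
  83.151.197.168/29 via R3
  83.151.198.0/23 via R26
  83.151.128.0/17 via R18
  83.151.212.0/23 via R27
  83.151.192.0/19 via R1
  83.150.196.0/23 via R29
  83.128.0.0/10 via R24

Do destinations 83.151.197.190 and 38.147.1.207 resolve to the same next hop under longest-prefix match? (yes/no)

no

83.151.197.190: longest match 83.151.192.0/19 -> R1
38.147.1.207: longest match 0.0.0.0/0 -> R5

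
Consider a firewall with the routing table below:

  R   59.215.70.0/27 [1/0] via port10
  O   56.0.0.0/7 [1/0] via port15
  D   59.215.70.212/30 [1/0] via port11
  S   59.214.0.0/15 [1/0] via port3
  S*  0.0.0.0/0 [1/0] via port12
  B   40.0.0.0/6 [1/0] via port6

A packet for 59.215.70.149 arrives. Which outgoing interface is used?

port3

Routes whose prefix contains 59.215.70.149:
  0.0.0.0/0 (default, matches everything) -> port12
  59.214.0.0/15 (59.214.0.0 - 59.215.255.255) -> port3
More-specific entries that do NOT match:
  59.215.70.212/30 (59.215.70.212 - 59.215.70.215) does not contain 59.215.70.149
  59.215.70.0/27 (59.215.70.0 - 59.215.70.31) does not contain 59.215.70.149
Longest matching prefix is /15 -> interface port3.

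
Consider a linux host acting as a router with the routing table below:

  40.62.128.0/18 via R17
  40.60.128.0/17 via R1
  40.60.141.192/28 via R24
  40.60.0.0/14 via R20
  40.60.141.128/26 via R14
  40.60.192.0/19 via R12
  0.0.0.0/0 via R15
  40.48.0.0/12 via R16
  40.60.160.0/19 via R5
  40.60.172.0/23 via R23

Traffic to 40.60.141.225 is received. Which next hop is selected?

R1

Routes whose prefix contains 40.60.141.225:
  0.0.0.0/0 (default, matches everything) -> R15
  40.48.0.0/12 (40.48.0.0 - 40.63.255.255) -> R16
  40.60.0.0/14 (40.60.0.0 - 40.63.255.255) -> R20
  40.60.128.0/17 (40.60.128.0 - 40.60.255.255) -> R1
More-specific entries that do NOT match:
  40.60.141.192/28 (40.60.141.192 - 40.60.141.207) does not contain 40.60.141.225
  40.60.141.128/26 (40.60.141.128 - 40.60.141.191) does not contain 40.60.141.225
  40.60.172.0/23 (40.60.172.0 - 40.60.173.255) does not contain 40.60.141.225
  40.60.192.0/19 (40.60.192.0 - 40.60.223.255) does not contain 40.60.141.225
  40.60.160.0/19 (40.60.160.0 - 40.60.191.255) does not contain 40.60.141.225
  40.62.128.0/18 (40.62.128.0 - 40.62.191.255) does not contain 40.60.141.225
Longest matching prefix is /17 -> next hop R1.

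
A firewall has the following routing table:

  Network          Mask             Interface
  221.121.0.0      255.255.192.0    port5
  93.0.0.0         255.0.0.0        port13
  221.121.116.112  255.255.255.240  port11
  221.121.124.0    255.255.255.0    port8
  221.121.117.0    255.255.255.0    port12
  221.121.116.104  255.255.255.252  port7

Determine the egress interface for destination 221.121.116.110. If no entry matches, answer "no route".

no route

No entry's prefix contains 221.121.116.110; there is no default route.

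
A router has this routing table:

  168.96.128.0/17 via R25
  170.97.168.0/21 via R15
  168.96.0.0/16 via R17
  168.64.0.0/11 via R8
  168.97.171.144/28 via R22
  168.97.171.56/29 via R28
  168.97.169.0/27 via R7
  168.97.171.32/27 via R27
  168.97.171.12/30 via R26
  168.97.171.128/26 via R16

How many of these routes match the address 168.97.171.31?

No listed prefix contains 168.97.171.31.
Total matching entries: 0.

0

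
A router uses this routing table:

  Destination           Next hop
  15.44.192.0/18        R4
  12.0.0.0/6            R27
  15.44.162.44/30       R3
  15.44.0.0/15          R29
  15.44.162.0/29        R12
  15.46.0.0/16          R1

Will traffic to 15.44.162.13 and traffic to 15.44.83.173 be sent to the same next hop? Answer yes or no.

yes

15.44.162.13: longest match 15.44.0.0/15 -> R29
15.44.83.173: longest match 15.44.0.0/15 -> R29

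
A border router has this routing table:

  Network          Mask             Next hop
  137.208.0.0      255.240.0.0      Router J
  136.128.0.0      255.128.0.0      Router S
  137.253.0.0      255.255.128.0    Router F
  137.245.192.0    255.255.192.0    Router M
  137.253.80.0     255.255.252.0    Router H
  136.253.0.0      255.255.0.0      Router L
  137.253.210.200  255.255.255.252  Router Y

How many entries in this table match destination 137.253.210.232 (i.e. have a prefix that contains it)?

0

No listed prefix contains 137.253.210.232.
Total matching entries: 0.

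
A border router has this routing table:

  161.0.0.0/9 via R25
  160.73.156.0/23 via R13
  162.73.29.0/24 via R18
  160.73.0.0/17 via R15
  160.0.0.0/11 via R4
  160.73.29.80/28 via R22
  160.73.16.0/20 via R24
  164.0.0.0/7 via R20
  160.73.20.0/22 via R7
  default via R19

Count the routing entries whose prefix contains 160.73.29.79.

3

Prefixes containing 160.73.29.79:
  0.0.0.0/0 (default, matches everything)
  160.73.0.0/17 (160.73.0.0 - 160.73.127.255)
  160.73.16.0/20 (160.73.16.0 - 160.73.31.255)
Total matching entries: 3.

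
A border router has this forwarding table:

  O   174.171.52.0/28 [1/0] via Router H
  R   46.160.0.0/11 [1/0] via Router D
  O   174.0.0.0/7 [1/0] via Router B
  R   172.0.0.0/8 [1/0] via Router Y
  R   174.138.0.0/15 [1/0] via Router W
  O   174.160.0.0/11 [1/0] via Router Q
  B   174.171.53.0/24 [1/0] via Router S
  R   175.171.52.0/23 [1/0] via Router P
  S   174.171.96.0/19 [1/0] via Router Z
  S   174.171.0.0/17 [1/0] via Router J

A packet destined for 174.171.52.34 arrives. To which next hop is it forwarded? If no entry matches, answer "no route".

Router J

Routes whose prefix contains 174.171.52.34:
  174.0.0.0/7 (174.0.0.0 - 175.255.255.255) -> Router B
  174.160.0.0/11 (174.160.0.0 - 174.191.255.255) -> Router Q
  174.171.0.0/17 (174.171.0.0 - 174.171.127.255) -> Router J
More-specific entries that do NOT match:
  174.171.52.0/28 (174.171.52.0 - 174.171.52.15) does not contain 174.171.52.34
  174.171.53.0/24 (174.171.53.0 - 174.171.53.255) does not contain 174.171.52.34
  175.171.52.0/23 (175.171.52.0 - 175.171.53.255) does not contain 174.171.52.34
  174.171.96.0/19 (174.171.96.0 - 174.171.127.255) does not contain 174.171.52.34
Longest matching prefix is /17 -> next hop Router J.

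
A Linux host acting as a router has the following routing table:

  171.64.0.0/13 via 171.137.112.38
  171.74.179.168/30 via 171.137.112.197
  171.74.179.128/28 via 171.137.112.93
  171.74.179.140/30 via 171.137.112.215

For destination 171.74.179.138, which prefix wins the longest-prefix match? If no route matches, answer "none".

171.74.179.128/28

Entries matching 171.74.179.138:
  171.74.179.128/28 (171.74.179.128 - 171.74.179.143)
Most specific is 171.74.179.128/28.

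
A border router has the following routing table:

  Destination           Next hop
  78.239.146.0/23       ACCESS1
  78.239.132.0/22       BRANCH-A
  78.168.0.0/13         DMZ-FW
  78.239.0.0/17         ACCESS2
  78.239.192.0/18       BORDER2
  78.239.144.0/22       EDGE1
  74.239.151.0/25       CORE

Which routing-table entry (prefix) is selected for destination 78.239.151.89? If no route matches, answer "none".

none

78.239.151.89 is outside every listed prefix and there is no default route.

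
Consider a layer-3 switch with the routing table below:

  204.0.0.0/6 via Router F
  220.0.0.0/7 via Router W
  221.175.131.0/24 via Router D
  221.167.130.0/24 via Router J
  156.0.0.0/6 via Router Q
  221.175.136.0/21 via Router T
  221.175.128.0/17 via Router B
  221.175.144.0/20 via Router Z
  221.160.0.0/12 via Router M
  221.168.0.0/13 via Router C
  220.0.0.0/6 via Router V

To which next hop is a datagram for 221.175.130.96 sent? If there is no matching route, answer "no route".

Routes whose prefix contains 221.175.130.96:
  220.0.0.0/6 (220.0.0.0 - 223.255.255.255) -> Router V
  220.0.0.0/7 (220.0.0.0 - 221.255.255.255) -> Router W
  221.160.0.0/12 (221.160.0.0 - 221.175.255.255) -> Router M
  221.168.0.0/13 (221.168.0.0 - 221.175.255.255) -> Router C
  221.175.128.0/17 (221.175.128.0 - 221.175.255.255) -> Router B
More-specific entries that do NOT match:
  221.175.131.0/24 (221.175.131.0 - 221.175.131.255) does not contain 221.175.130.96
  221.167.130.0/24 (221.167.130.0 - 221.167.130.255) does not contain 221.175.130.96
  221.175.136.0/21 (221.175.136.0 - 221.175.143.255) does not contain 221.175.130.96
  221.175.144.0/20 (221.175.144.0 - 221.175.159.255) does not contain 221.175.130.96
Longest matching prefix is /17 -> next hop Router B.

Router B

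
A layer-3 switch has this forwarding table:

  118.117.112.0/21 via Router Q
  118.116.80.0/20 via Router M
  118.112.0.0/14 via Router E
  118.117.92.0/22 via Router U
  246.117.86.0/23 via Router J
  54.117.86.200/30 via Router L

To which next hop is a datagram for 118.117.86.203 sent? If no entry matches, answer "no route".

no route

No entry's prefix contains 118.117.86.203; there is no default route.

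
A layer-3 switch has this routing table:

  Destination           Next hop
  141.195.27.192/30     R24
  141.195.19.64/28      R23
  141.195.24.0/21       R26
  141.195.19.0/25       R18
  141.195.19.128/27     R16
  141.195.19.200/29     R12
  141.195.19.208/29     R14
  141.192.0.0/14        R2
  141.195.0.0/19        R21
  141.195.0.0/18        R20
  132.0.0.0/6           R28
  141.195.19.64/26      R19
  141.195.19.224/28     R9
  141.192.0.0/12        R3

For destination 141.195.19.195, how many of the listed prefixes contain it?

4

Prefixes containing 141.195.19.195:
  141.192.0.0/12 (141.192.0.0 - 141.207.255.255)
  141.192.0.0/14 (141.192.0.0 - 141.195.255.255)
  141.195.0.0/18 (141.195.0.0 - 141.195.63.255)
  141.195.0.0/19 (141.195.0.0 - 141.195.31.255)
Total matching entries: 4.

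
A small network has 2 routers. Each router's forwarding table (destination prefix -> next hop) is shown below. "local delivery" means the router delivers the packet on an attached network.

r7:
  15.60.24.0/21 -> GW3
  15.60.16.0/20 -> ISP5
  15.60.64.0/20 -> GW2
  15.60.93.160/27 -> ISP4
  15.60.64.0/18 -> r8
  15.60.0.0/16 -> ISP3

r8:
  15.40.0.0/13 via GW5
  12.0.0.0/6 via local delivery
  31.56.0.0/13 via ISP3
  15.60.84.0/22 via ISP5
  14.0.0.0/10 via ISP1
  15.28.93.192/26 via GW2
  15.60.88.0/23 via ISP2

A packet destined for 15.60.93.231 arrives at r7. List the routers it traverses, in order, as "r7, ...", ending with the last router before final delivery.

r7, r8

At r7: longest match for 15.60.93.231 is 15.60.64.0/18 -> r8
At r8: longest match for 15.60.93.231 is 12.0.0.0/6 -> local delivery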